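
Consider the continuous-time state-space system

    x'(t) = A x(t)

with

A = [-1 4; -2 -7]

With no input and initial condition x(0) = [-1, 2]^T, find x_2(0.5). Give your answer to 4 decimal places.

det(sI - A) = s^2 - (tr A)s + det A, with tr A = (-1) + (-7) = -8 and det A = (-1)·(-7) - 4·(-2) = 7 - (-8) = 15.
So p(s) = det(sI - A) = s^2 + 8s + 15.
Factor s^2 + 8s + 15: two numbers with sum -8 and product 15 are -3 and -5, so s^2 + 8s + 15 = (s + 3)(s + 5).
Hence p(s) = (s + 3) (s + 5), with roots -5, -3.
The eigenvalues -5, -3 are distinct and real, so A is diagonalisable and x(t) = e^{At} x(0) = V diag(e^{λ_i t}) V^{-1} x(0), where the columns of V are the eigenvectors.
λ = -5: A - (-5)I = [[4, 4], [-2, -2]]. Row 1 gives 4·v1 + 4·v2 = 0, so take v_1 = [-1, 1]^T.
λ = -3: A - (-3)I = [[2, 4], [-2, -4]]. Row 1 gives 2·v1 + 4·v2 = 0, so take v_2 = [-2, 1]^T.
V = [v_1 v_2] = [[-1, -2], [1, 1]] has det V = 1, so V^{-1} = adj(V)/det V = [[1, 2], [-1, -1]].
Modal coordinates z(0) = V^{-1} x(0): 1·(-1) + 2·2 = 3; (-1)·(-1) + (-1)·2 = -1; so z(0) = [3, -1]^T.
x_2(t) = Σ_i (v_i)_2 · z_i(0) · e^{λ_i t} (row 2 of V times the modal terms).
x_2(0.5) = 1·3·e^{-5·0.5} + 1·(-1)·e^{-3·0.5} = 3·0.082085 + (-1)·0.223130 = 0.0231.

0.0231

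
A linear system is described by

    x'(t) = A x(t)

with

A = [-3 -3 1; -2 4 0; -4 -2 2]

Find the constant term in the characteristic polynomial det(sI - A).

16

Expand det(sI - A) for the 3×3 matrix.
p(s) = s^3 - 3s^2 - 12s + 16.
(Check: constant term = det(-A) = (-1)^3 det A = 16; coefficient of s^2 = -tr A = -3.)
The constant term is 16.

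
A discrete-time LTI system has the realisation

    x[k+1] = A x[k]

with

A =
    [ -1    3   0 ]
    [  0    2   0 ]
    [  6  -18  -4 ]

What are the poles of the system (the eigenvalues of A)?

det(zI - A) = z^3 - (tr A)z^2 + (M11 + M22 + M33)z - det A, where Mii is the 2×2 principal minor of A obtained by deleting row i and column i.
tr A = (-1) + 2 + (-4) = -3; M11 = 2·(-4) - 0·(-18) = -8 - 0 = -8; M22 = (-1)·(-4) - 0·6 = 4 - 0 = 4; M33 = (-1)·2 - 3·0 = -2 - 0 = -2; sum of minors = -6.
det A = (-1)·(2·(-4) - 0·(-18)) - 3·(0·(-4) - 0·6) + 0·(0·(-18) - 2·6) = (-1)·(-8) - 3·0 + 0·(-12) = 8.
So p(z) = det(zI - A) = z^3 + 3z^2 - 6z - 8.
Rational-root test: any integer root divides -8. Testing small divisors, z = -1 works: p(-1) = -1 + 3 + 6 + (-8) = 0, so (z + 1) is a factor.
Dividing, p(z) = (z + 1)(z^2 + 2z - 8).
Factor z^2 + 2z - 8: two numbers with sum -2 and product -8 are 2 and -4, so z^2 + 2z - 8 = (z - 2)(z + 4).
Hence p(z) = (z - 2) (z + 1) (z + 4), with roots -4, -1, 2.

-4, -1, 2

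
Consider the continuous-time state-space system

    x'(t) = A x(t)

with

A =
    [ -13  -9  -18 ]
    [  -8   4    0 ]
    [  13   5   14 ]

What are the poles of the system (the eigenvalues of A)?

det(sI - A) = s^3 - (tr A)s^2 + (M11 + M22 + M33)s - det A, where Mii is the 2×2 principal minor of A obtained by deleting row i and column i.
tr A = (-13) + 4 + 14 = 5; M11 = 4·14 - 0·5 = 56 - 0 = 56; M22 = (-13)·14 - (-18)·13 = -182 - (-234) = 52; M33 = (-13)·4 - (-9)·(-8) = -52 - 72 = -124; sum of minors = -16.
det A = (-13)·(4·14 - 0·5) - (-9)·((-8)·14 - 0·13) + (-18)·((-8)·5 - 4·13) = (-13)·56 - (-9)·(-112) + (-18)·(-92) = -80.
So p(s) = det(sI - A) = s^3 - 5s^2 - 16s + 80.
Rational-root test: any integer root divides 80. Testing small divisors, s = -4 works: p(-4) = -64 + (-80) + 64 + 80 = 0, so (s + 4) is a factor.
Dividing, p(s) = (s + 4)(s^2 - 9s + 20).
Factor s^2 - 9s + 20: two numbers with sum 9 and product 20 are 5 and 4, so s^2 - 9s + 20 = (s - 5)(s - 4).
Hence p(s) = (s - 5) (s - 4) (s + 4), with roots -4, 4, 5.
At least one eigenvalue has non-negative real part, so the system is not asymptotically stable.

-4, 4, 5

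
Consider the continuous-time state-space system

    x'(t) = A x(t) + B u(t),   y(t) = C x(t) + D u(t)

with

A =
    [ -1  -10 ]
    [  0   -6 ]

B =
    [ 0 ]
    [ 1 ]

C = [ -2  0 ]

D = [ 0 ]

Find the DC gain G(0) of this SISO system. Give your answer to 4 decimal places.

3.3333

G(0) = C(-A)^{-1}B + D = -C A^{-1} B + D.
det A = 6, so A^{-1} = (1/6)·adj(A) = [[-1, 5/3], [0, -1/6]]
A^{-1} B = [5/3, -1/6]^T
C A^{-1} B = -10/3
G(0) = D - C A^{-1} B = 0 - (-10/3) = 10/3 ≈ 3.3333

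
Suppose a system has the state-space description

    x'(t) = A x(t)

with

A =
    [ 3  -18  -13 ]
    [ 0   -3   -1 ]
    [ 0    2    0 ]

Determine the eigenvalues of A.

det(sI - A) = s^3 - (tr A)s^2 + (M11 + M22 + M33)s - det A, where Mii is the 2×2 principal minor of A obtained by deleting row i and column i.
tr A = 3 + (-3) + 0 = 0; M11 = (-3)·0 - (-1)·2 = 0 - (-2) = 2; M22 = 3·0 - (-13)·0 = 0 - 0 = 0; M33 = 3·(-3) - (-18)·0 = -9 - 0 = -9; sum of minors = -7.
det A = 3·((-3)·0 - (-1)·2) - (-18)·(0·0 - (-1)·0) + (-13)·(0·2 - (-3)·0) = 3·2 - (-18)·0 + (-13)·0 = 6.
So p(s) = det(sI - A) = s^3 - 7s - 6.
Rational-root test: any integer root divides -6. Testing small divisors, s = -1 works: p(-1) = -1 + 0 + 7 + (-6) = 0, so (s + 1) is a factor.
Dividing, p(s) = (s + 1)(s^2 - s - 6).
Factor s^2 - s - 6: two numbers with sum 1 and product -6 are 3 and -2, so s^2 - s - 6 = (s - 3)(s + 2).
Hence p(s) = (s - 3) (s + 1) (s + 2), with roots -2, -1, 3.
At least one eigenvalue has non-negative real part, so the system is not asymptotically stable.

-2, -1, 3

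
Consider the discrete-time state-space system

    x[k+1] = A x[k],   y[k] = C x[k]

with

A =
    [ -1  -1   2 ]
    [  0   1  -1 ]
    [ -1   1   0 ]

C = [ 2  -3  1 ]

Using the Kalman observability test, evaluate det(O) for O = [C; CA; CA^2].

0

CA = [[-3, -4, 7]]
CA^2 = [[-4, 6, -2]]
Observability matrix O = [C; CA; CA^2] = [[2, -3, 1], [-3, -4, 7], [-4, 6, -2]]
Expanding along the first row, det(O) = 2·((-4)·(-2) - 7·6) - (-3)·((-3)·(-2) - 7·(-4)) + 1·((-3)·6 - (-4)·(-4)) = 2·(-34) - (-3)·34 + 1·(-34) = 0
Since det(O) = 0, rank(O) < 3 and the system is not completely observable.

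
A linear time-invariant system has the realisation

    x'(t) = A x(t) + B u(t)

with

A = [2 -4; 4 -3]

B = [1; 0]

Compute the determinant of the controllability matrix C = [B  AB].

AB = [[2], [4]]
Controllability matrix C = [B  AB] = [[1, 2], [0, 4]]
det(C) = 1·4 - 2·0 = 4 - 0 = 4
Since det(C) ≠ 0, rank(C) = 2 and the system is completely controllable.

4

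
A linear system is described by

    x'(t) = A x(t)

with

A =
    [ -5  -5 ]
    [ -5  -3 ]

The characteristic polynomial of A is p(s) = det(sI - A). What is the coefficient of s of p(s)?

8

For a 2×2 matrix, det(sI - A) = s^2 - (tr A)s + det A.
tr A = -8, det A = -10.
So p(s) = s^2 + 8s - 10.
The coefficient of s is 8.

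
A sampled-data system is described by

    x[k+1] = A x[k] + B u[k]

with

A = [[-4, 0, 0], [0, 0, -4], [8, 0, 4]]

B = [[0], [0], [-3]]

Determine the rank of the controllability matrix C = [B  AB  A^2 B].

AB = [[0], [12], [-12]]
A^2B = [[0], [48], [-48]]
Controllability matrix C = [B  AB  A^2B] = [[0, 0, 0], [0, 12, 48], [-3, -12, -48]]
Row 1 of C is identically zero, so rank(C) ≤ 2.
The 2×2 minor from rows 2, 3, columns 1, 2 is 0·(-12) - 12·(-3) = 0 - (-36) = 36 ≠ 0, so rank(C) = 2.
rank(C) = 2 < n = 3, so the pair (A, B) is not completely controllable.

2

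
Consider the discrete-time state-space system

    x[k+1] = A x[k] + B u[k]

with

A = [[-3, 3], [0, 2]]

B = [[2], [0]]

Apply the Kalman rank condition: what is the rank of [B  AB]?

AB = [[-6], [0]]
Controllability matrix C = [B  AB] = [[2, -6], [0, 0]]
Every column of C is a scalar multiple of column 1 = [2, 0] (multipliers 1, -3), so the columns span a one-dimensional space.
C ≠ 0, hence rank(C) = 1.
rank(C) = 1 < n = 2, so the pair (A, B) is not completely controllable.

1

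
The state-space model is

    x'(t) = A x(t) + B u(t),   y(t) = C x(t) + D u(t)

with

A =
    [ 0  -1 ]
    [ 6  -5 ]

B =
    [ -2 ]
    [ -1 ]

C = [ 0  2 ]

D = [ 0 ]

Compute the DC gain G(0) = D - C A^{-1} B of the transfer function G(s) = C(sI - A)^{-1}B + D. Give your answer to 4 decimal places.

G(0) = C(-A)^{-1}B + D = -C A^{-1} B + D.
det A = 6, so A^{-1} = (1/6)·adj(A) = [[-5/6, 1/6], [-1, 0]]
A^{-1} B = [3/2, 2]^T
C A^{-1} B = 4
G(0) = D - C A^{-1} B = 0 - (4) = -4

-4.0000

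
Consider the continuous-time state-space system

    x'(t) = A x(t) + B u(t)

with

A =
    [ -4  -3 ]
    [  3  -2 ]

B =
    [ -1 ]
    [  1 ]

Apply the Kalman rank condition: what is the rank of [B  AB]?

AB = [[1], [-5]]
Controllability matrix C = [B  AB] = [[-1, 1], [1, -5]]
det(C) = (-1)·(-5) - 1·1 = 5 - 1 = 4 ≠ 0, so rank(C) = 2.
rank(C) = 2 = n, so the pair (A, B) is completely controllable.

2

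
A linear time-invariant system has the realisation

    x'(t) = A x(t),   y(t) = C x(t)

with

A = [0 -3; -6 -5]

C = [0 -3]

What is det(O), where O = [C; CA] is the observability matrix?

54

CA = [[18, 15]]
Observability matrix O = [C; CA] = [[0, -3], [18, 15]]
det(O) = 0·15 - (-3)·18 = 0 - (-54) = 54
Since det(O) ≠ 0, rank(O) = 2 and the system is completely observable.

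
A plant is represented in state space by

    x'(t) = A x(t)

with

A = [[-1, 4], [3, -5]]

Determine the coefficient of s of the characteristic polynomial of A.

For a 2×2 matrix, det(sI - A) = s^2 - (tr A)s + det A.
tr A = -6, det A = -7.
So p(s) = s^2 + 6s - 7.
The coefficient of s is 6.

6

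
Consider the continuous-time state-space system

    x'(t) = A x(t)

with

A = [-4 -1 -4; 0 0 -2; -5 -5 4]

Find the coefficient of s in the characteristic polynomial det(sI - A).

-46

Expand det(sI - A) for the 3×3 matrix.
p(s) = s^3 - 46s - 30.
(Check: constant term = det(-A) = (-1)^3 det A = -30; coefficient of s^2 = -tr A = 0.)
The coefficient of s is -46.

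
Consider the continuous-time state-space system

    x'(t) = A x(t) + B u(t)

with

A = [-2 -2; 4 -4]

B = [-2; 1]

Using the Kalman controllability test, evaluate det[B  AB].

AB = [[2], [-12]]
Controllability matrix C = [B  AB] = [[-2, 2], [1, -12]]
det(C) = (-2)·(-12) - 2·1 = 24 - 2 = 22
Since det(C) ≠ 0, rank(C) = 2 and the system is completely controllable.

22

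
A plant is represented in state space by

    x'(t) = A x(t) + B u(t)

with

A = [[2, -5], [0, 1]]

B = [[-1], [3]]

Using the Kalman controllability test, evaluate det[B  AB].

48

AB = [[-17], [3]]
Controllability matrix C = [B  AB] = [[-1, -17], [3, 3]]
det(C) = (-1)·3 - (-17)·3 = -3 - (-51) = 48
Since det(C) ≠ 0, rank(C) = 2 and the system is completely controllable.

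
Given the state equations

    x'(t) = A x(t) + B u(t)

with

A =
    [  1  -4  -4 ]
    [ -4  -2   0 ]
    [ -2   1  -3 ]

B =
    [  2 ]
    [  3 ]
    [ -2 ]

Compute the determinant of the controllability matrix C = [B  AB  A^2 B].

AB = [[-2], [-14], [5]]
A^2B = [[34], [36], [-25]]
Controllability matrix C = [B  AB  A^2B] = [[2, -2, 34], [3, -14, 36], [-2, 5, -25]]
Expanding along the first row, det(C) = 2·((-14)·(-25) - 36·5) - (-2)·(3·(-25) - 36·(-2)) + 34·(3·5 - (-14)·(-2)) = 2·170 - (-2)·(-3) + 34·(-13) = -108
Since det(C) ≠ 0, rank(C) = 3 and the system is completely controllable.

-108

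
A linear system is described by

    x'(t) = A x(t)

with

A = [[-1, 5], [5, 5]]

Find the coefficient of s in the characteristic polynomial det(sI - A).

-4

For a 2×2 matrix, det(sI - A) = s^2 - (tr A)s + det A.
tr A = 4, det A = -30.
So p(s) = s^2 - 4s - 30.
The coefficient of s is -4.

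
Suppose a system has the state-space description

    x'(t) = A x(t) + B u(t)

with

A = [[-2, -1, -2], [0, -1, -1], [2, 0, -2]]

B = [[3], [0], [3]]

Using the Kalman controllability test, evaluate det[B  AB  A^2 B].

AB = [[-12], [-3], [0]]
A^2B = [[27], [3], [-24]]
Controllability matrix C = [B  AB  A^2B] = [[3, -12, 27], [0, -3, 3], [3, 0, -24]]
Expanding along the first row, det(C) = 3·((-3)·(-24) - 3·0) - (-12)·(0·(-24) - 3·3) + 27·(0·0 - (-3)·3) = 3·72 - (-12)·(-9) + 27·9 = 351
Since det(C) ≠ 0, rank(C) = 3 and the system is completely controllable.

351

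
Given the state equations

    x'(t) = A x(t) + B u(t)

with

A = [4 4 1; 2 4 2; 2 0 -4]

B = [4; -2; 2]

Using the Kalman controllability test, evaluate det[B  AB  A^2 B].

992

AB = [[10], [4], [0]]
A^2B = [[56], [36], [20]]
Controllability matrix C = [B  AB  A^2B] = [[4, 10, 56], [-2, 4, 36], [2, 0, 20]]
Expanding along the first row, det(C) = 4·(4·20 - 36·0) - 10·((-2)·20 - 36·2) + 56·((-2)·0 - 4·2) = 4·80 - 10·(-112) + 56·(-8) = 992
Since det(C) ≠ 0, rank(C) = 3 and the system is completely controllable.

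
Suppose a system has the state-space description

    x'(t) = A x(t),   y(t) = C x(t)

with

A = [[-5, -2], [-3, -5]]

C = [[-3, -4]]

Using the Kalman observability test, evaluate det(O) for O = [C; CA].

CA = [[27, 26]]
Observability matrix O = [C; CA] = [[-3, -4], [27, 26]]
det(O) = (-3)·26 - (-4)·27 = -78 - (-108) = 30
Since det(O) ≠ 0, rank(O) = 2 and the system is completely observable.

30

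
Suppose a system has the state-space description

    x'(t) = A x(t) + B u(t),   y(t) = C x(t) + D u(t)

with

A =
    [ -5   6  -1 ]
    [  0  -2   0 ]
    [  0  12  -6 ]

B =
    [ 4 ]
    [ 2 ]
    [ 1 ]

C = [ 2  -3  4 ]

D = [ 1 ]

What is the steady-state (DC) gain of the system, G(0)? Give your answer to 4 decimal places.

9.8000

G(0) = C(-A)^{-1}B + D = -C A^{-1} B + D.
det A = -60, so A^{-1} = (1/-60)·adj(A) = [[-1/5, -2/5, 1/30], [0, -1/2, 0], [0, -1, -1/6]]
A^{-1} B = [-47/30, -1, -13/6]^T
C A^{-1} B = -44/5
G(0) = D - C A^{-1} B = 1 - (-44/5) = 49/5 ≈ 9.8000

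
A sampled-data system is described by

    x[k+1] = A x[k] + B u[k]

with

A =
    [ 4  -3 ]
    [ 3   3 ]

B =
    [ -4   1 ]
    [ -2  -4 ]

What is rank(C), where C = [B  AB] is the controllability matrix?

AB = [[-10, 16], [-18, -9]]
Controllability matrix C = [B  AB] = [[-4, 1, -10, 16], [-2, -4, -18, -9]]
Take the 2×2 submatrix of C formed by columns 1, 2: [[-4, 1], [-2, -4]]. Its determinant is (-4)·(-4) - 1·(-2) = 16 - (-2) = 18 ≠ 0.
So rank(C) ≥ 2; since C has 2 rows, rank(C) = 2.
rank(C) = 2 = n, so the pair (A, B) is completely controllable.

2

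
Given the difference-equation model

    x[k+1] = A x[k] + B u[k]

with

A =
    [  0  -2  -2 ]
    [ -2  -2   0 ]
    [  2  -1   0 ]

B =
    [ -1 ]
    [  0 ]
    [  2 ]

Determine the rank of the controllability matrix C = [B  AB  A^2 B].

AB = [[-4], [2], [-2]]
A^2B = [[0], [4], [-10]]
Controllability matrix C = [B  AB  A^2B] = [[-1, -4, 0], [0, 2, 4], [2, -2, -10]]
det(C) = (-1)·(2·(-10) - 4·(-2)) - (-4)·(0·(-10) - 4·2) + 0·(0·(-2) - 2·2) = (-1)·(-12) - (-4)·(-8) + 0·(-4) = -20 ≠ 0, so rank(C) = 3.
rank(C) = 3 = n, so the pair (A, B) is completely controllable.

3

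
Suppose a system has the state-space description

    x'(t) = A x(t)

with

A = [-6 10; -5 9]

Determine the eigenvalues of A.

-1, 4

det(sI - A) = s^2 - (tr A)s + det A, with tr A = (-6) + 9 = 3 and det A = (-6)·9 - 10·(-5) = -54 - (-50) = -4.
So p(s) = det(sI - A) = s^2 - 3s - 4.
Factor s^2 - 3s - 4: two numbers with sum 3 and product -4 are 4 and -1, so s^2 - 3s - 4 = (s - 4)(s + 1).
Hence p(s) = (s - 4) (s + 1), with roots -1, 4.
At least one eigenvalue has non-negative real part, so the system is not asymptotically stable.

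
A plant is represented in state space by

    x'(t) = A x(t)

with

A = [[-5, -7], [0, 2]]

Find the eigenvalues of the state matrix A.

-5, 2

det(sI - A) = s^2 - (tr A)s + det A, with tr A = (-5) + 2 = -3 and det A = (-5)·2 - (-7)·0 = -10 - 0 = -10.
So p(s) = det(sI - A) = s^2 + 3s - 10.
Factor s^2 + 3s - 10: two numbers with sum -3 and product -10 are 2 and -5, so s^2 + 3s - 10 = (s - 2)(s + 5).
Hence p(s) = (s - 2) (s + 5), with roots -5, 2.
At least one eigenvalue has non-negative real part, so the system is not asymptotically stable.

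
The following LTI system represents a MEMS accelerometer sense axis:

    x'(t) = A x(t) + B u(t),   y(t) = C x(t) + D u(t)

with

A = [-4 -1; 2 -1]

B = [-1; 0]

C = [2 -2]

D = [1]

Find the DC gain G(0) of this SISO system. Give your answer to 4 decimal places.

G(0) = C(-A)^{-1}B + D = -C A^{-1} B + D.
det A = 6, so A^{-1} = (1/6)·adj(A) = [[-1/6, 1/6], [-1/3, -2/3]]
A^{-1} B = [1/6, 1/3]^T
C A^{-1} B = -1/3
G(0) = D - C A^{-1} B = 1 - (-1/3) = 4/3 ≈ 1.3333

1.3333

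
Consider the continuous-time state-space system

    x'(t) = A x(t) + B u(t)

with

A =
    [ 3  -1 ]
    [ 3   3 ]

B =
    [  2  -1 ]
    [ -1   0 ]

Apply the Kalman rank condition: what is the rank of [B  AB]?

2

AB = [[7, -3], [3, -3]]
Controllability matrix C = [B  AB] = [[2, -1, 7, -3], [-1, 0, 3, -3]]
Take the 2×2 submatrix of C formed by columns 1, 2: [[2, -1], [-1, 0]]. Its determinant is 2·0 - (-1)·(-1) = 0 - 1 = -1 ≠ 0.
So rank(C) ≥ 2; since C has 2 rows, rank(C) = 2.
rank(C) = 2 = n, so the pair (A, B) is completely controllable.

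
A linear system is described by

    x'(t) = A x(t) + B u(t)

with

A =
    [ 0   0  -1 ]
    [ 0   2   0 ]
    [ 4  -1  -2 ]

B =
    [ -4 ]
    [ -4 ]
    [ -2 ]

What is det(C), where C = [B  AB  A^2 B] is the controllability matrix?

1984

AB = [[2], [-8], [-8]]
A^2B = [[8], [-16], [32]]
Controllability matrix C = [B  AB  A^2B] = [[-4, 2, 8], [-4, -8, -16], [-2, -8, 32]]
Expanding along the first row, det(C) = (-4)·((-8)·32 - (-16)·(-8)) - 2·((-4)·32 - (-16)·(-2)) + 8·((-4)·(-8) - (-8)·(-2)) = (-4)·(-384) - 2·(-160) + 8·16 = 1984
Since det(C) ≠ 0, rank(C) = 3 and the system is completely controllable.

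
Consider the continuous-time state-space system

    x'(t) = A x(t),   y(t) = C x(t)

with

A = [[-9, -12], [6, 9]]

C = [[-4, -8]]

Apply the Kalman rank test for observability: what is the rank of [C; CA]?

CA = [[-12, -24]]
Observability matrix O = [C; CA] = [[-4, -8], [-12, -24]]
Every row of O is a scalar multiple of row 1 = [-4, -8] (multipliers 1, 3), so the rows span a one-dimensional space.
O ≠ 0, hence rank(O) = 1.
rank(O) = 1 < n = 2, so the pair (A, C) is not completely observable.

1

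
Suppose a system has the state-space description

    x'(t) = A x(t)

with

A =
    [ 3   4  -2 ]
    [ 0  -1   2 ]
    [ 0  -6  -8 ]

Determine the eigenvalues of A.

-5, -4, 3

det(sI - A) = s^3 - (tr A)s^2 + (M11 + M22 + M33)s - det A, where Mii is the 2×2 principal minor of A obtained by deleting row i and column i.
tr A = 3 + (-1) + (-8) = -6; M11 = (-1)·(-8) - 2·(-6) = 8 - (-12) = 20; M22 = 3·(-8) - (-2)·0 = -24 - 0 = -24; M33 = 3·(-1) - 4·0 = -3 - 0 = -3; sum of minors = -7.
det A = 3·((-1)·(-8) - 2·(-6)) - 4·(0·(-8) - 2·0) + (-2)·(0·(-6) - (-1)·0) = 3·20 - 4·0 + (-2)·0 = 60.
So p(s) = det(sI - A) = s^3 + 6s^2 - 7s - 60.
Rational-root test: any integer root divides -60. Testing small divisors, s = 3 works: p(3) = 27 + 54 + (-21) + (-60) = 0, so (s - 3) is a factor.
Dividing, p(s) = (s - 3)(s^2 + 9s + 20).
Factor s^2 + 9s + 20: two numbers with sum -9 and product 20 are -4 and -5, so s^2 + 9s + 20 = (s + 4)(s + 5).
Hence p(s) = (s - 3) (s + 4) (s + 5), with roots -5, -4, 3.
At least one eigenvalue has non-negative real part, so the system is not asymptotically stable.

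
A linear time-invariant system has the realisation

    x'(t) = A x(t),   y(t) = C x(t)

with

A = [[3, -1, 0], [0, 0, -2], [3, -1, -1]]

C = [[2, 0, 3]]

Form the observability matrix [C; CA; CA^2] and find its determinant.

-202

CA = [[15, -5, -3]]
CA^2 = [[36, -12, 13]]
Observability matrix O = [C; CA; CA^2] = [[2, 0, 3], [15, -5, -3], [36, -12, 13]]
Expanding along the first row, det(O) = 2·((-5)·13 - (-3)·(-12)) - 0·(15·13 - (-3)·36) + 3·(15·(-12) - (-5)·36) = 2·(-101) - 0·303 + 3·0 = -202
Since det(O) ≠ 0, rank(O) = 3 and the system is completely observable.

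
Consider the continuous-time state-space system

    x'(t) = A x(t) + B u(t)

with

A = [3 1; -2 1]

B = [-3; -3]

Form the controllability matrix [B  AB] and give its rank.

AB = [[-12], [3]]
Controllability matrix C = [B  AB] = [[-3, -12], [-3, 3]]
det(C) = (-3)·3 - (-12)·(-3) = -9 - 36 = -45 ≠ 0, so rank(C) = 2.
rank(C) = 2 = n, so the pair (A, B) is completely controllable.

2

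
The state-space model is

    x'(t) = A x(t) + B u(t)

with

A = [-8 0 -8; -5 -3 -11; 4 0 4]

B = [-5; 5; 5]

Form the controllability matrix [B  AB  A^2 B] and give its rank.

AB = [[0], [-45], [0]]
A^2B = [[0], [135], [0]]
Controllability matrix C = [B  AB  A^2B] = [[-5, 0, 0], [5, -45, 135], [5, 0, 0]]
The rows r1, r2, r3 of C are linearly dependent: r1 + r3 = 0 (check each entry), so rank(C) ≤ 2.
The 2×2 minor from rows 1, 2, columns 1, 2 is (-5)·(-45) - 0·5 = 225 - 0 = 225 ≠ 0, so rank(C) = 2.
rank(C) = 2 < n = 3, so the pair (A, B) is not completely controllable.

2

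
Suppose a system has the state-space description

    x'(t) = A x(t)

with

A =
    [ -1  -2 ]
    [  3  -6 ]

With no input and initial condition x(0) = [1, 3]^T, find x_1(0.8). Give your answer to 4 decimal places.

-0.1091

det(sI - A) = s^2 - (tr A)s + det A, with tr A = (-1) + (-6) = -7 and det A = (-1)·(-6) - (-2)·3 = 6 - (-6) = 12.
So p(s) = det(sI - A) = s^2 + 7s + 12.
Factor s^2 + 7s + 12: two numbers with sum -7 and product 12 are -3 and -4, so s^2 + 7s + 12 = (s + 3)(s + 4).
Hence p(s) = (s + 3) (s + 4), with roots -4, -3.
The eigenvalues -4, -3 are distinct and real, so A is diagonalisable and x(t) = e^{At} x(0) = V diag(e^{λ_i t}) V^{-1} x(0), where the columns of V are the eigenvectors.
λ = -4: A - (-4)I = [[3, -2], [3, -2]]. Row 1 gives 3·v1 + (-2)·v2 = 0, so take v_1 = [-2, -3]^T.
λ = -3: A - (-3)I = [[2, -2], [3, -3]]. Row 1 gives 2·v1 + (-2)·v2 = 0, so take v_2 = [1, 1]^T.
V = [v_1 v_2] = [[-2, 1], [-3, 1]] has det V = 1, so V^{-1} = adj(V)/det V = [[1, -1], [3, -2]].
Modal coordinates z(0) = V^{-1} x(0): 1·1 + (-1)·3 = -2; 3·1 + (-2)·3 = -3; so z(0) = [-2, -3]^T.
x_1(t) = Σ_i (v_i)_1 · z_i(0) · e^{λ_i t} (row 1 of V times the modal terms).
x_1(0.8) = (-2)·(-2)·e^{-4·0.8} + 1·(-3)·e^{-3·0.8} = 4·0.040762 + (-3)·0.090718 = -0.1091.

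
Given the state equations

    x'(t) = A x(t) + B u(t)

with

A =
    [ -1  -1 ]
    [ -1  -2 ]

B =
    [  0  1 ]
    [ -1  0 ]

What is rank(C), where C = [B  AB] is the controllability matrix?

AB = [[1, -1], [2, -1]]
Controllability matrix C = [B  AB] = [[0, 1, 1, -1], [-1, 0, 2, -1]]
Take the 2×2 submatrix of C formed by columns 1, 2: [[0, 1], [-1, 0]]. Its determinant is 0·0 - 1·(-1) = 0 - (-1) = 1 ≠ 0.
So rank(C) ≥ 2; since C has 2 rows, rank(C) = 2.
rank(C) = 2 = n, so the pair (A, B) is completely controllable.

2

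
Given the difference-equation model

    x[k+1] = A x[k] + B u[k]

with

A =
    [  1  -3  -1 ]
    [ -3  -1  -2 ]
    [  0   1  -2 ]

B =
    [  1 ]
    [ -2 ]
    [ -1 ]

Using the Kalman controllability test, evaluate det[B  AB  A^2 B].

AB = [[8], [1], [0]]
A^2B = [[5], [-25], [1]]
Controllability matrix C = [B  AB  A^2B] = [[1, 8, 5], [-2, 1, -25], [-1, 0, 1]]
Expanding along the first row, det(C) = 1·(1·1 - (-25)·0) - 8·((-2)·1 - (-25)·(-1)) + 5·((-2)·0 - 1·(-1)) = 1·1 - 8·(-27) + 5·1 = 222
Since det(C) ≠ 0, rank(C) = 3 and the system is completely controllable.

222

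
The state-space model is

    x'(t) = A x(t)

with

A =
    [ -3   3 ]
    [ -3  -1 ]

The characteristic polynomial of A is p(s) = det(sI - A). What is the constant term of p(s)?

For a 2×2 matrix, det(sI - A) = s^2 - (tr A)s + det A.
tr A = -4, det A = 12.
So p(s) = s^2 + 4s + 12.
The constant term is 12.

12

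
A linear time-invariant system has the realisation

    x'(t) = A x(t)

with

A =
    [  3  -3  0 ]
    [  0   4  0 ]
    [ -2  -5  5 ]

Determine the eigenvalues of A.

det(sI - A) = s^3 - (tr A)s^2 + (M11 + M22 + M33)s - det A, where Mii is the 2×2 principal minor of A obtained by deleting row i and column i.
tr A = 3 + 4 + 5 = 12; M11 = 4·5 - 0·(-5) = 20 - 0 = 20; M22 = 3·5 - 0·(-2) = 15 - 0 = 15; M33 = 3·4 - (-3)·0 = 12 - 0 = 12; sum of minors = 47.
det A = 3·(4·5 - 0·(-5)) - (-3)·(0·5 - 0·(-2)) + 0·(0·(-5) - 4·(-2)) = 3·20 - (-3)·0 + 0·8 = 60.
So p(s) = det(sI - A) = s^3 - 12s^2 + 47s - 60.
Rational-root test: any integer root divides -60. Testing small divisors, s = 3 works: p(3) = 27 + (-108) + 141 + (-60) = 0, so (s - 3) is a factor.
Dividing, p(s) = (s - 3)(s^2 - 9s + 20).
Factor s^2 - 9s + 20: two numbers with sum 9 and product 20 are 5 and 4, so s^2 - 9s + 20 = (s - 5)(s - 4).
Hence p(s) = (s - 5) (s - 4) (s - 3), with roots 3, 4, 5.
At least one eigenvalue has non-negative real part, so the system is not asymptotically stable.

3, 4, 5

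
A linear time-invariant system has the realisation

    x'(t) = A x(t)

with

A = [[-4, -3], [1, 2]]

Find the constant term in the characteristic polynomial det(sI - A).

-5

For a 2×2 matrix, det(sI - A) = s^2 - (tr A)s + det A.
tr A = -2, det A = -5.
So p(s) = s^2 + 2s - 5.
The constant term is -5.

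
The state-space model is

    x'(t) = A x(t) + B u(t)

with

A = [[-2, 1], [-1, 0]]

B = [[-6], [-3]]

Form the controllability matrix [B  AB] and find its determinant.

AB = [[9], [6]]
Controllability matrix C = [B  AB] = [[-6, 9], [-3, 6]]
det(C) = (-6)·6 - 9·(-3) = -36 - (-27) = -9
Since det(C) ≠ 0, rank(C) = 2 and the system is completely controllable.

-9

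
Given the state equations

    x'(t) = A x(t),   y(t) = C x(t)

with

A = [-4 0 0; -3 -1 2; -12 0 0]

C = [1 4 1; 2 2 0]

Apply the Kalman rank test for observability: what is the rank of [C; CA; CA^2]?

CA = [[-28, -4, 8], [-14, -2, 4]]
CA^2 = [[28, 4, -8], [14, 2, -4]]
Observability matrix O = [C; CA; CA^2] = [[1, 4, 1], [2, 2, 0], [-28, -4, 8], [-14, -2, 4], [28, 4, -8], [14, 2, -4]]
The columns c1, c2, c3 of O are linearly dependent: c1 - c2 + 3·c3 = 0 (check each entry), so rank(O) ≤ 2.
The 2×2 minor from rows 1, 2, columns 1, 2 is 1·2 - 4·2 = 2 - 8 = -6 ≠ 0, so rank(O) = 2.
rank(O) = 2 < n = 3, so the pair (A, C) is not completely observable.

2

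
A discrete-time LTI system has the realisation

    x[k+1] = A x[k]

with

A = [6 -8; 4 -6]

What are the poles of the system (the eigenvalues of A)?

-2, 2

det(zI - A) = z^2 - (tr A)z + det A, with tr A = 6 + (-6) = 0 and det A = 6·(-6) - (-8)·4 = -36 - (-32) = -4.
So p(z) = det(zI - A) = z^2 - 4.
Factor z^2 - 4: two numbers with sum 0 and product -4 are 2 and -2, so z^2 - 4 = (z - 2)(z + 2).
Hence p(z) = (z - 2) (z + 2), with roots -2, 2.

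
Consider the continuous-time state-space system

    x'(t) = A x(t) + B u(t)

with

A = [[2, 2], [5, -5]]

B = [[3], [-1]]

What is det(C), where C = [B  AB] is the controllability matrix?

AB = [[4], [20]]
Controllability matrix C = [B  AB] = [[3, 4], [-1, 20]]
det(C) = 3·20 - 4·(-1) = 60 - (-4) = 64
Since det(C) ≠ 0, rank(C) = 2 and the system is completely controllable.

64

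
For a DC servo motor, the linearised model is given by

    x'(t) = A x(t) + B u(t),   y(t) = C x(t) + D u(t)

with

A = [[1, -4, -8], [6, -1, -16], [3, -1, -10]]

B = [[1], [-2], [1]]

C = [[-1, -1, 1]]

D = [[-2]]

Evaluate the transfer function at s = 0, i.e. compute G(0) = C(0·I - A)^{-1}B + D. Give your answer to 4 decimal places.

G(0) = C(-A)^{-1}B + D = -C A^{-1} B + D.
det A = -30, so A^{-1} = (1/-30)·adj(A) = [[1/5, 16/15, -28/15], [-2/5, -7/15, 16/15], [1/10, 11/30, -23/30]]
A^{-1} B = [-19/5, 8/5, -7/5]^T
C A^{-1} B = 4/5
G(0) = D - C A^{-1} B = -2 - (4/5) = -14/5 ≈ -2.8000

-2.8000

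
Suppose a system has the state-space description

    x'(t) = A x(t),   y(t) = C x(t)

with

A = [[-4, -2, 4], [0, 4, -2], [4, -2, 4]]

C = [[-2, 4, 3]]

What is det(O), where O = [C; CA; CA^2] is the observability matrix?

2928

CA = [[20, 14, -4]]
CA^2 = [[-96, 24, 36]]
Observability matrix O = [C; CA; CA^2] = [[-2, 4, 3], [20, 14, -4], [-96, 24, 36]]
Expanding along the first row, det(O) = (-2)·(14·36 - (-4)·24) - 4·(20·36 - (-4)·(-96)) + 3·(20·24 - 14·(-96)) = (-2)·600 - 4·336 + 3·1824 = 2928
Since det(O) ≠ 0, rank(O) = 3 and the system is completely observable.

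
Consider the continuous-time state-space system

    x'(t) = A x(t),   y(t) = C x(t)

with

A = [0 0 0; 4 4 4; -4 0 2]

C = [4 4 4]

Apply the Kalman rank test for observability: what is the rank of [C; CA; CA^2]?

CA = [[0, 16, 24]]
CA^2 = [[-32, 64, 112]]
Observability matrix O = [C; CA; CA^2] = [[4, 4, 4], [0, 16, 24], [-32, 64, 112]]
The columns c1, c2, c3 of O are linearly dependent: c1 - 3·c2 + 2·c3 = 0 (check each entry), so rank(O) ≤ 2.
The 2×2 minor from rows 1, 2, columns 1, 2 is 4·16 - 4·0 = 64 - 0 = 64 ≠ 0, so rank(O) = 2.
rank(O) = 2 < n = 3, so the pair (A, C) is not completely observable.

2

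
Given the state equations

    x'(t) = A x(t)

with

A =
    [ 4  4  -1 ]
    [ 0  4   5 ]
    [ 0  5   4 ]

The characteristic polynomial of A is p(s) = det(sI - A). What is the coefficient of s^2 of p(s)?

-12

Expand det(sI - A) for the 3×3 matrix.
p(s) = s^3 - 12s^2 + 23s + 36.
(Check: constant term = det(-A) = (-1)^3 det A = 36; coefficient of s^2 = -tr A = -12.)
The coefficient of s^2 is -12.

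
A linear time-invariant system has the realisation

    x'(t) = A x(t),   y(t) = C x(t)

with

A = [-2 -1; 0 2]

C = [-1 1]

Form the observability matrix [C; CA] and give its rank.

CA = [[2, 3]]
Observability matrix O = [C; CA] = [[-1, 1], [2, 3]]
det(O) = (-1)·3 - 1·2 = -3 - 2 = -5 ≠ 0, so rank(O) = 2.
rank(O) = 2 = n, so the pair (A, C) is completely observable.

2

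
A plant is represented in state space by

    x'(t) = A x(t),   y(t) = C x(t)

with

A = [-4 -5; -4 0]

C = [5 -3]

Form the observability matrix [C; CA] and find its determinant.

CA = [[-8, -25]]
Observability matrix O = [C; CA] = [[5, -3], [-8, -25]]
det(O) = 5·(-25) - (-3)·(-8) = -125 - 24 = -149
Since det(O) ≠ 0, rank(O) = 2 and the system is completely observable.

-149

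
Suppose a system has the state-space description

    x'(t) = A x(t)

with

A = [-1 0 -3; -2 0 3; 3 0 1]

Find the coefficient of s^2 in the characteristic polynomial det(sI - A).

Expand det(sI - A) for the 3×3 matrix.
p(s) = s^3 + 8s.
(Check: constant term = det(-A) = (-1)^3 det A = 0; coefficient of s^2 = -tr A = 0.)
The coefficient of s^2 is 0.

0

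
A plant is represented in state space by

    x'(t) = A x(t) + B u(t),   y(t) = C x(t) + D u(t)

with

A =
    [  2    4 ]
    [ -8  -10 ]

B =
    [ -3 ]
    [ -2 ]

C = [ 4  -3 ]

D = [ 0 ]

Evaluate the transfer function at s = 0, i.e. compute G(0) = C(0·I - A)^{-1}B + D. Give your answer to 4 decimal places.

-19.6667

G(0) = C(-A)^{-1}B + D = -C A^{-1} B + D.
det A = 12, so A^{-1} = (1/12)·adj(A) = [[-5/6, -1/3], [2/3, 1/6]]
A^{-1} B = [19/6, -7/3]^T
C A^{-1} B = 59/3
G(0) = D - C A^{-1} B = 0 - (59/3) = -59/3 ≈ -19.6667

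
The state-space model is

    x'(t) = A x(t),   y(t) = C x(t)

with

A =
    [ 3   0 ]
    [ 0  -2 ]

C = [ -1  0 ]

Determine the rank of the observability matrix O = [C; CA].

CA = [[-3, 0]]
Observability matrix O = [C; CA] = [[-1, 0], [-3, 0]]
Every row of O is a scalar multiple of row 1 = [-1, 0] (multipliers 1, 3), so the rows span a one-dimensional space.
O ≠ 0, hence rank(O) = 1.
rank(O) = 1 < n = 2, so the pair (A, C) is not completely observable.

1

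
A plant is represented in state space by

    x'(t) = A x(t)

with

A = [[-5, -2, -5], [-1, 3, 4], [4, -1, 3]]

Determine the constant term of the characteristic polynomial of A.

48

Expand det(sI - A) for the 3×3 matrix.
p(s) = s^3 - s^2 + s + 48.
(Check: constant term = det(-A) = (-1)^3 det A = 48; coefficient of s^2 = -tr A = -1.)
The constant term is 48.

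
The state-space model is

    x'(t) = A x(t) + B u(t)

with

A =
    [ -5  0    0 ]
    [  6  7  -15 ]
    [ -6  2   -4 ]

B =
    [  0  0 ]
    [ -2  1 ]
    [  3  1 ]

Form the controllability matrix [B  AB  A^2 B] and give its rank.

AB = [[0, 0], [-59, -8], [-16, -2]]
A^2B = [[0, 0], [-173, -26], [-54, -8]]
Controllability matrix C = [B  AB  A^2B] = [[0, 0, 0, 0, 0, 0], [-2, 1, -59, -8, -173, -26], [3, 1, -16, -2, -54, -8]]
Row 1 of C is identically zero, so rank(C) ≤ 2.
The 2×2 minor from rows 2, 3, columns 1, 2 is (-2)·1 - 1·3 = -2 - 3 = -5 ≠ 0, so rank(C) = 2.
rank(C) = 2 < n = 3, so the pair (A, B) is not completely controllable.

2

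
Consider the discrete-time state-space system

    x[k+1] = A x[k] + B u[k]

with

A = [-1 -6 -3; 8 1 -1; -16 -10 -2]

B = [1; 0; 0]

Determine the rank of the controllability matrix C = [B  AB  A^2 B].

2

AB = [[-1], [8], [-16]]
A^2B = [[1], [16], [-32]]
Controllability matrix C = [B  AB  A^2B] = [[1, -1, 1], [0, 8, 16], [0, -16, -32]]
The rows r1, r2, r3 of C are linearly dependent: 2·r2 + r3 = 0 (check each entry), so rank(C) ≤ 2.
The 2×2 minor from rows 1, 2, columns 1, 2 is 1·8 - (-1)·0 = 8 - 0 = 8 ≠ 0, so rank(C) = 2.
rank(C) = 2 < n = 3, so the pair (A, B) is not completely controllable.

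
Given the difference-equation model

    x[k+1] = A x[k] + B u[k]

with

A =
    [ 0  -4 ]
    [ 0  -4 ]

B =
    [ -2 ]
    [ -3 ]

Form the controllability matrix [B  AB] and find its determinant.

AB = [[12], [12]]
Controllability matrix C = [B  AB] = [[-2, 12], [-3, 12]]
det(C) = (-2)·12 - 12·(-3) = -24 - (-36) = 12
Since det(C) ≠ 0, rank(C) = 2 and the system is completely controllable.

12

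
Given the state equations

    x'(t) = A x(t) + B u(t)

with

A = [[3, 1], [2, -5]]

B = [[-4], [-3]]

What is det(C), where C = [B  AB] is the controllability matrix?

AB = [[-15], [7]]
Controllability matrix C = [B  AB] = [[-4, -15], [-3, 7]]
det(C) = (-4)·7 - (-15)·(-3) = -28 - 45 = -73
Since det(C) ≠ 0, rank(C) = 2 and the system is completely controllable.

-73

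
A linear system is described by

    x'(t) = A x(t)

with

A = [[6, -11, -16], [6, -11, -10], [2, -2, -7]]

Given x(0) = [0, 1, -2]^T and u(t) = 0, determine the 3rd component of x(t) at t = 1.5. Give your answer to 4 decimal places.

0.0296

det(sI - A) = s^3 - (tr A)s^2 + (M11 + M22 + M33)s - det A, where Mii is the 2×2 principal minor of A obtained by deleting row i and column i.
tr A = 6 + (-11) + (-7) = -12; M11 = (-11)·(-7) - (-10)·(-2) = 77 - 20 = 57; M22 = 6·(-7) - (-16)·2 = -42 - (-32) = -10; M33 = 6·(-11) - (-11)·6 = -66 - (-66) = 0; sum of minors = 47.
det A = 6·((-11)·(-7) - (-10)·(-2)) - (-11)·(6·(-7) - (-10)·2) + (-16)·(6·(-2) - (-11)·2) = 6·57 - (-11)·(-22) + (-16)·10 = -60.
So p(s) = det(sI - A) = s^3 + 12s^2 + 47s + 60.
Rational-root test: any integer root divides 60. Testing small divisors, s = -3 works: p(-3) = -27 + 108 + (-141) + 60 = 0, so (s + 3) is a factor.
Dividing, p(s) = (s + 3)(s^2 + 9s + 20).
Factor s^2 + 9s + 20: two numbers with sum -9 and product 20 are -4 and -5, so s^2 + 9s + 20 = (s + 4)(s + 5).
Hence p(s) = (s + 3) (s + 4) (s + 5), with roots -5, -4, -3.
The eigenvalues -5, -4, -3 are distinct and real, so A is diagonalisable and x(t) = e^{At} x(0) = V diag(e^{λ_i t}) V^{-1} x(0), where the columns of V are the eigenvectors.
λ = -5: A - (-5)I = [[11, -11, -16], [6, -6, -10], [2, -2, -2]]. v must be orthogonal to every row; (row 1) × (row 2) = [14, 14, 0], so take v_1 = [1, 1, 0]^T.
λ = -4: A - (-4)I = [[10, -11, -16], [6, -7, -10], [2, -2, -3]]. v must be orthogonal to every row; (row 1) × (row 2) = [-2, 4, -4], so take v_2 = [-1, 2, -2]^T.
λ = -3: A - (-3)I = [[9, -11, -16], [6, -8, -10], [2, -2, -4]]. v must be orthogonal to every row; (row 1) × (row 2) = [-18, -6, -6], so take v_3 = [3, 1, 1]^T.
V = [v_1 v_2 v_3] = [[1, -1, 3], [1, 2, 1], [0, -2, 1]] has det V = -1, so V^{-1} = adj(V)/det V = [[-4, 5, 7], [1, -1, -2], [2, -2, -3]].
Modal coordinates z(0) = V^{-1} x(0): (-4)·0 + 5·1 + 7·(-2) = -9; 1·0 + (-1)·1 + (-2)·(-2) = 3; 2·0 + (-2)·1 + (-3)·(-2) = 4; so z(0) = [-9, 3, 4]^T.
x_3(t) = Σ_i (v_i)_3 · z_i(0) · e^{λ_i t} (row 3 of V times the modal terms).
x_3(1.5) = 0·(-9)·e^{-5·1.5} + (-2)·3·e^{-4·1.5} + 1·4·e^{-3·1.5} = 0·0.000553 + (-6)·0.002479 + 4·0.011109 = 0.0296.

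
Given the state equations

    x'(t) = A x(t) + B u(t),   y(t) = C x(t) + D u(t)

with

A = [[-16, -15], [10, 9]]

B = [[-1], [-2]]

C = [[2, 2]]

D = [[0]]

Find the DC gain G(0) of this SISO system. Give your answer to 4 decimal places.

G(0) = C(-A)^{-1}B + D = -C A^{-1} B + D.
det A = 6, so A^{-1} = (1/6)·adj(A) = [[3/2, 5/2], [-5/3, -8/3]]
A^{-1} B = [-13/2, 7]^T
C A^{-1} B = 1
G(0) = D - C A^{-1} B = 0 - (1) = -1

-1.0000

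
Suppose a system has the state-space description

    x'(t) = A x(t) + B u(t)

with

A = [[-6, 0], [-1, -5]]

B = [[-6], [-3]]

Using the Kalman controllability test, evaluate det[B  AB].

-18

AB = [[36], [21]]
Controllability matrix C = [B  AB] = [[-6, 36], [-3, 21]]
det(C) = (-6)·21 - 36·(-3) = -126 - (-108) = -18
Since det(C) ≠ 0, rank(C) = 2 and the system is completely controllable.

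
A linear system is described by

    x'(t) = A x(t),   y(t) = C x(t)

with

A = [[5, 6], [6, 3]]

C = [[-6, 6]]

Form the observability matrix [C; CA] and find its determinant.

72

CA = [[6, -18]]
Observability matrix O = [C; CA] = [[-6, 6], [6, -18]]
det(O) = (-6)·(-18) - 6·6 = 108 - 36 = 72
Since det(O) ≠ 0, rank(O) = 2 and the system is completely observable.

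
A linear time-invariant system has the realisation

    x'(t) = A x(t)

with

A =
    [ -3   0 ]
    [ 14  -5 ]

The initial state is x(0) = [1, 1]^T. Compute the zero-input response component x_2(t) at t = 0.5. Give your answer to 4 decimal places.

det(sI - A) = s^2 - (tr A)s + det A, with tr A = (-3) + (-5) = -8 and det A = (-3)·(-5) - 0·14 = 15 - 0 = 15.
So p(s) = det(sI - A) = s^2 + 8s + 15.
Factor s^2 + 8s + 15: two numbers with sum -8 and product 15 are -3 and -5, so s^2 + 8s + 15 = (s + 3)(s + 5).
Hence p(s) = (s + 3) (s + 5), with roots -5, -3.
The eigenvalues -5, -3 are distinct and real, so A is diagonalisable and x(t) = e^{At} x(0) = V diag(e^{λ_i t}) V^{-1} x(0), where the columns of V are the eigenvectors.
λ = -5: A - (-5)I = [[2, 0], [14, 0]]. Row 1 gives 2·v1 + 0·v2 = 0, so take v_1 = [0, 1]^T.
λ = -3: A - (-3)I = [[0, 0], [14, -2]]. Row 2 gives 14·v1 + (-2)·v2 = 0, so take v_2 = [1, 7]^T.
V = [v_1 v_2] = [[0, 1], [1, 7]] has det V = -1, so V^{-1} = adj(V)/det V = [[-7, 1], [1, 0]].
Modal coordinates z(0) = V^{-1} x(0): (-7)·1 + 1·1 = -6; 1·1 + 0·1 = 1; so z(0) = [-6, 1]^T.
x_2(t) = Σ_i (v_i)_2 · z_i(0) · e^{λ_i t} (row 2 of V times the modal terms).
x_2(0.5) = 1·(-6)·e^{-5·0.5} + 7·1·e^{-3·0.5} = (-6)·0.082085 + 7·0.223130 = 1.0694.

1.0694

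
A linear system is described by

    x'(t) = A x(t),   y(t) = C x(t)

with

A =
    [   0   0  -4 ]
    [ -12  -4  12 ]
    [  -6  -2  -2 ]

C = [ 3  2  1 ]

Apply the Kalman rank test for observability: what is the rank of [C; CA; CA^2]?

CA = [[-30, -10, 10]]
CA^2 = [[60, 20, -20]]
Observability matrix O = [C; CA; CA^2] = [[3, 2, 1], [-30, -10, 10], [60, 20, -20]]
The columns c1, c2, c3 of O are linearly dependent: c1 - 2·c2 + c3 = 0 (check each entry), so rank(O) ≤ 2.
The 2×2 minor from rows 1, 2, columns 1, 2 is 3·(-10) - 2·(-30) = -30 - (-60) = 30 ≠ 0, so rank(O) = 2.
rank(O) = 2 < n = 3, so the pair (A, C) is not completely observable.

2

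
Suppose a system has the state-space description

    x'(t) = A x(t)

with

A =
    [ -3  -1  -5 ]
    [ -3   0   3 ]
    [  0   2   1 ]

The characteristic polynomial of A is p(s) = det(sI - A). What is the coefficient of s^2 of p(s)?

2

Expand det(sI - A) for the 3×3 matrix.
p(s) = s^3 + 2s^2 - 12s - 45.
(Check: constant term = det(-A) = (-1)^3 det A = -45; coefficient of s^2 = -tr A = 2.)
The coefficient of s^2 is 2.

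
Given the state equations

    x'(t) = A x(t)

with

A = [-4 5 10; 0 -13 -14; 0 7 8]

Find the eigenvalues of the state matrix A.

det(sI - A) = s^3 - (tr A)s^2 + (M11 + M22 + M33)s - det A, where Mii is the 2×2 principal minor of A obtained by deleting row i and column i.
tr A = (-4) + (-13) + 8 = -9; M11 = (-13)·8 - (-14)·7 = -104 - (-98) = -6; M22 = (-4)·8 - 10·0 = -32 - 0 = -32; M33 = (-4)·(-13) - 5·0 = 52 - 0 = 52; sum of minors = 14.
det A = (-4)·((-13)·8 - (-14)·7) - 5·(0·8 - (-14)·0) + 10·(0·7 - (-13)·0) = (-4)·(-6) - 5·0 + 10·0 = 24.
So p(s) = det(sI - A) = s^3 + 9s^2 + 14s - 24.
Rational-root test: any integer root divides -24. Testing small divisors, s = 1 works: p(1) = 1 + 9 + 14 + (-24) = 0, so (s - 1) is a factor.
Dividing, p(s) = (s - 1)(s^2 + 10s + 24).
Factor s^2 + 10s + 24: two numbers with sum -10 and product 24 are -4 and -6, so s^2 + 10s + 24 = (s + 4)(s + 6).
Hence p(s) = (s - 1) (s + 4) (s + 6), with roots -6, -4, 1.
At least one eigenvalue has non-negative real part, so the system is not asymptotically stable.

-6, -4, 1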